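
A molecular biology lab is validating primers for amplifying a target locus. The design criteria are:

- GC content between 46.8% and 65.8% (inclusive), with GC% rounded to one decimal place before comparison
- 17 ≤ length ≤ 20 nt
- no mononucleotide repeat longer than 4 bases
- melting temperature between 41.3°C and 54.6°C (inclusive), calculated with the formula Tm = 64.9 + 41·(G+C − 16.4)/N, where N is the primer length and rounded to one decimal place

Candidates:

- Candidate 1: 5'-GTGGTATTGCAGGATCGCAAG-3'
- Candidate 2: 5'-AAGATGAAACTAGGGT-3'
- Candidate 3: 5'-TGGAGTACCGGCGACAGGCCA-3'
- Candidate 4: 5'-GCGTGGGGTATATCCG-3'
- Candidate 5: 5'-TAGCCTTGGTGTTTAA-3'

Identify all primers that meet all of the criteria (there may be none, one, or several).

Candidate 1 (21 nt, A=5 T=5 G=8 C=3): GC 11/21 = 52.4% ✓; length 21, outside 17–20 ✗; longest run = 2 ✓; Tm = 64.9 + 41·(11 − 16.4)/21 = 54.4°C ✓ — fails.
Candidate 2 (16 nt, A=7 T=3 G=5 C=1): GC 6/16 = 37.5%, outside 46.8–65.8% ✗; length 16, outside 17–20 ✗; longest run = 3 ✓; Tm = 64.9 + 41·(6 − 16.4)/16 = 38.3°C, outside 41.3–54.6°C ✗ — fails.
Candidate 3 (21 nt, A=5 T=2 G=8 C=6): GC 14/21 = 66.7%, outside 46.8–65.8% ✗; length 21, outside 17–20 ✗; longest run = 2 ✓; Tm = 64.9 + 41·(14 − 16.4)/21 = 60.2°C, outside 41.3–54.6°C ✗ — fails.
Candidate 4 (16 nt, A=2 T=4 G=7 C=3): GC 10/16 = 62.5% ✓; length 16, outside 17–20 ✗; longest run = 4 ✓; Tm = 64.9 + 41·(10 − 16.4)/16 = 48.5°C ✓ — fails.
Candidate 5 (16 nt, A=3 T=7 G=4 C=2): GC 6/16 = 37.5%, outside 46.8–65.8% ✗; length 16, outside 17–20 ✗; longest run = 3 ✓; Tm = 64.9 + 41·(6 − 16.4)/16 = 38.3°C, outside 41.3–54.6°C ✗ — fails.

None of the candidates satisfy all criteria.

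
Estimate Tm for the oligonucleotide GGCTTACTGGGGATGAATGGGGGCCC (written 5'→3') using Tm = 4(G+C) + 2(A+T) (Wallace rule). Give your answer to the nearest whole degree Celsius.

Base counts: A=4, T=5, G=12, C=5 (length 26).
Tm = 2·(4+5) + 4·(12+5) = 2·9 + 4·17 = 18 + 68 = 86°C.

86°C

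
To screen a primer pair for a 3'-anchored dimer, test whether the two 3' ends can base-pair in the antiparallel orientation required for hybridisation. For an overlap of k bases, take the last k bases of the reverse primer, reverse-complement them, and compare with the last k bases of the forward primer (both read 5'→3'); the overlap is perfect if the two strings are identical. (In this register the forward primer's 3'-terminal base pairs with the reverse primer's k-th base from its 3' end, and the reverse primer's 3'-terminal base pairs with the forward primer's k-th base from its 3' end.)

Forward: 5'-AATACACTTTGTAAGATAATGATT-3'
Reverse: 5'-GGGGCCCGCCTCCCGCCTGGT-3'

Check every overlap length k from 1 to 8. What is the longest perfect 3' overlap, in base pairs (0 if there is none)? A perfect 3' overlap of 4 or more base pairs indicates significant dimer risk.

Longest perfect overlap: 0 complementary base pairs; below the dimer-risk threshold (threshold 4).

Last 8 bases (5'→3') — forward …TAATGATT, reverse …CGCCTGGT.
Reverse complement of the reverse primer's last 8 bases: ACCAGGCG; its first k bases are the reverse complement of the reverse primer's last k bases, so a perfect k-base overlap needs the forward primer's last k bases to equal them.
Comparing (forward last k vs required): k=1: T vs A ✗; k=2: TT vs AC ✗; k=3: ATT vs ACC ✗; k=4: GATT vs ACCA ✗; k=5: TGATT vs ACCAG ✗; k=6: ATGATT vs ACCAGG ✗; k=7: AATGATT vs ACCAGGC ✗; k=8: TAATGATT vs ACCAGGCG ✗.
No overlap length from 1 to 8 is perfect, so the longest perfect 3' overlap is 0.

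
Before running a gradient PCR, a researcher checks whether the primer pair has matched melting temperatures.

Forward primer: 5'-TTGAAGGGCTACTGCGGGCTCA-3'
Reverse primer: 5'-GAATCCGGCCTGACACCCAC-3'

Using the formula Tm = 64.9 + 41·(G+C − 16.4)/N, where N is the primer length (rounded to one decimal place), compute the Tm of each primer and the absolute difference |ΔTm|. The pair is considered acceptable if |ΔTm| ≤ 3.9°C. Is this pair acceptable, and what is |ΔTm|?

|ΔTm| = 0.7°C; the pair is acceptable.

Forward: G+C = 13, N = 22 → Tm = 64.9 + 41·(13 − 16.4)/22 = 58.6°C.
Reverse: G+C = 13, N = 20 → Tm = 64.9 + 41·(13 − 16.4)/20 = 57.9°C.
|ΔTm| = |58.6 − 57.9| = 0.7°C, ≤ 3.9°C.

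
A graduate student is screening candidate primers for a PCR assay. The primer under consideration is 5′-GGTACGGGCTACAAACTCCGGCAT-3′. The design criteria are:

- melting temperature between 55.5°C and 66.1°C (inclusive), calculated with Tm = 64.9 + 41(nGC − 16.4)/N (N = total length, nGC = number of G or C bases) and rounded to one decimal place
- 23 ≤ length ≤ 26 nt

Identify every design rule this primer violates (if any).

Base counts: A=6, T=4, G=7, C=7 (length 24).
Tm: Tm = 64.9 + 41·(14 − 16.4)/24 = 60.8°C ✓
length: length 24 ✓

Meets all criteria.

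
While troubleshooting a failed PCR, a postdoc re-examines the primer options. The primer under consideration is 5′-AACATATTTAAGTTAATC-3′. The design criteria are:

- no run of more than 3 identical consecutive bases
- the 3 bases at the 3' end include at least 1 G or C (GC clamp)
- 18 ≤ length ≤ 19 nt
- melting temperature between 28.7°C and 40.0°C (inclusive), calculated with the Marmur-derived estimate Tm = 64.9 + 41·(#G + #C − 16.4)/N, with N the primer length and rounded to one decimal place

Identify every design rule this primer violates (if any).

Base counts: A=8, T=7, G=1, C=2 (length 18).
homopolymer run: longest run = 3 ✓
GC clamp: 3' end ATC has 1 G/C ✓
length: length 18 ✓
Tm: Tm = 64.9 + 41·(3 − 16.4)/18 = 34.4°C ✓

Meets all criteria.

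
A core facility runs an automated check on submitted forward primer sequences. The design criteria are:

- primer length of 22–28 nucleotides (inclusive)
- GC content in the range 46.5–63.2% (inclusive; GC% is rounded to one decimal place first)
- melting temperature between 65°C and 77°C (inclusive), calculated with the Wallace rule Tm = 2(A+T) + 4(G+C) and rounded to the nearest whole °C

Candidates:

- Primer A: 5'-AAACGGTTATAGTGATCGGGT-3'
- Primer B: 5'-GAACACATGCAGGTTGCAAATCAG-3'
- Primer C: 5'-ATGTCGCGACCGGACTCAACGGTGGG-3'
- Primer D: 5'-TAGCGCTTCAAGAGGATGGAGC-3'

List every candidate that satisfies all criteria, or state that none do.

Primer A (21 nt, A=6 T=6 G=7 C=2): length 21, outside 22–28 ✗; GC 9/21 = 42.9%, outside 46.5–63.2% ✗; Tm = 2·12 + 4·9 = 60°C, outside 65–77°C ✗ — fails.
Primer B (24 nt, A=9 T=4 G=6 C=5): length 24 ✓; GC 11/24 = 45.8%, outside 46.5–63.2% ✗; Tm = 2·13 + 4·11 = 70°C ✓ — fails.
Primer C (26 nt, A=5 T=4 G=10 C=7): length 26 ✓; GC 17/26 = 65.4%, outside 46.5–63.2% ✗; Tm = 2·9 + 4·17 = 86°C, outside 65–77°C ✗ — fails.
Primer D (22 nt, A=6 T=4 G=8 C=4): length 22 ✓; GC 12/22 = 54.5% ✓; Tm = 2·10 + 4·12 = 68°C ✓ — passes.

Primer D only.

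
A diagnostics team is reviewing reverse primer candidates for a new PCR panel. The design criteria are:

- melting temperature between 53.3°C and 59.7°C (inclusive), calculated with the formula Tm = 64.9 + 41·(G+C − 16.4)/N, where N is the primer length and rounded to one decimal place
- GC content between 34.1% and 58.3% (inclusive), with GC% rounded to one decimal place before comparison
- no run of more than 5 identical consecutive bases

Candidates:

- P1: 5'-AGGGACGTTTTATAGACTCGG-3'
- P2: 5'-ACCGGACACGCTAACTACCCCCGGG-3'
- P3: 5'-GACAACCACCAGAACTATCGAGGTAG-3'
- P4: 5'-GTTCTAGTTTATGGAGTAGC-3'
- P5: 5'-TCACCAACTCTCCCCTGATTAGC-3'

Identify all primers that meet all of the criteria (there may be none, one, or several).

P3 and P5.

P1 (21 nt, A=5 T=6 G=7 C=3): Tm = 64.9 + 41·(10 − 16.4)/21 = 52.4°C, outside 53.3–59.7°C ✗; GC 10/21 = 47.6% ✓; longest run = 4 ✓ — fails.
P2 (25 nt, A=6 T=2 G=6 C=11): Tm = 64.9 + 41·(17 − 16.4)/25 = 65.9°C, outside 53.3–59.7°C ✗; GC 17/25 = 68.0%, outside 34.1–58.3% ✗; longest run = 5 ✓ — fails.
P3 (26 nt, A=10 T=3 G=6 C=7): Tm = 64.9 + 41·(13 − 16.4)/26 = 59.5°C ✓; GC 13/26 = 50.0% ✓; longest run = 2 ✓ — passes.
P4 (20 nt, A=4 T=8 G=6 C=2): Tm = 64.9 + 41·(8 − 16.4)/20 = 47.7°C, outside 53.3–59.7°C ✗; GC 8/20 = 40.0% ✓; longest run = 3 ✓ — fails.
P5 (23 nt, A=5 T=6 G=2 C=10): Tm = 64.9 + 41·(12 − 16.4)/23 = 57.1°C ✓; GC 12/23 = 52.2% ✓; longest run = 4 ✓ — passes.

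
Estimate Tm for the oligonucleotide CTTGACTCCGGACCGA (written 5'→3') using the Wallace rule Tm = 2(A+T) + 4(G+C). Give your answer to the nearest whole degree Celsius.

52°C

Base counts: A=3, T=3, G=4, C=6 (length 16).
Tm = 2·(3+3) + 4·(4+6) = 2·6 + 4·10 = 12 + 40 = 52°C.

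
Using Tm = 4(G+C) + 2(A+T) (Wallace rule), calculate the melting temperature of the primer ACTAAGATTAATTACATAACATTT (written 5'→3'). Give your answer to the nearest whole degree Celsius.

56°C

Base counts: A=11, T=9, G=1, C=3 (length 24).
Tm = 2·(11+9) + 4·(1+3) = 2·20 + 4·4 = 40 + 16 = 56°C.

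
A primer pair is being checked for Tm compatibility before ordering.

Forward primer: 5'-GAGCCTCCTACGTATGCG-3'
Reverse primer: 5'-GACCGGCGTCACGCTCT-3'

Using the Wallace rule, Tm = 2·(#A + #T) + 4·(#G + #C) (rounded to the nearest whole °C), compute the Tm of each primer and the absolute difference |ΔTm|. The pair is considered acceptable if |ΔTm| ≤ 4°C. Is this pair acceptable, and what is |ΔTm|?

|ΔTm| = 0°C; the pair is acceptable.

Forward: A=3 T=4 G=5 C=6 → Tm = 2·7 + 4·11 = 58°C.
Reverse: A=2 T=3 G=5 C=7 → Tm = 2·5 + 4·12 = 58°C.
|ΔTm| = |58 − 58| = 0°C, ≤ 4°C.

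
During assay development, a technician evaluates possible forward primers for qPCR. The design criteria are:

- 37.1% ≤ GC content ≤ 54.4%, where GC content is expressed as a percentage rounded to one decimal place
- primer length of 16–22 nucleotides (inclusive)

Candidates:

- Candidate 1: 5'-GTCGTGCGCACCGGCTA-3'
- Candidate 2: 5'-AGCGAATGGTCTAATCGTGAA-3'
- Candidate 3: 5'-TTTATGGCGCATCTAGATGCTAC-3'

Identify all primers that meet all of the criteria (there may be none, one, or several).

Candidate 2 only.

Candidate 1 (17 nt, A=2 T=3 G=6 C=6): GC 12/17 = 70.6%, outside 37.1–54.4% ✗; length 17 ✓ — fails.
Candidate 2 (21 nt, A=7 T=5 G=6 C=3): GC 9/21 = 42.9% ✓; length 21 ✓ — passes.
Candidate 3 (23 nt, A=5 T=8 G=5 C=5): GC 10/23 = 43.5% ✓; length 23, outside 16–22 ✗ — fails.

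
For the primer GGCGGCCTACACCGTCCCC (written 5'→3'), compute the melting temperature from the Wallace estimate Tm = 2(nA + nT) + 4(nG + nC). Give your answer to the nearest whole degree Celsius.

Base counts: A=2, T=2, G=5, C=10 (length 19).
Tm = 2·(2+2) + 4·(5+10) = 2·4 + 4·15 = 8 + 60 = 68°C.

68°C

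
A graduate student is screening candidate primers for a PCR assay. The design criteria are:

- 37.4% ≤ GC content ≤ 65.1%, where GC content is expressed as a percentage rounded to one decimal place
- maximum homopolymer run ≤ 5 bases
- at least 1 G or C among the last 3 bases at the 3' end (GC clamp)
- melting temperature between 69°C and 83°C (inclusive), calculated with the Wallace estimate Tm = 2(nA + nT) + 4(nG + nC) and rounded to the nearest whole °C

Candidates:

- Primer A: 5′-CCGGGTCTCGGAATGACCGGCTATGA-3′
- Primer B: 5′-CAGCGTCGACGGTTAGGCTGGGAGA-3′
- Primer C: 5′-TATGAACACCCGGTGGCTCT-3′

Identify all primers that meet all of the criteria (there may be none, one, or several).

Primer A (26 nt, A=5 T=5 G=9 C=7): GC 16/26 = 61.5% ✓; longest run = 3 ✓; 3' end TGA has 1 G/C ✓; Tm = 2·10 + 4·16 = 84°C, outside 69–83°C ✗ — fails.
Primer B (25 nt, A=5 T=4 G=11 C=5): GC 16/25 = 64.0% ✓; longest run = 3 ✓; 3' end AGA has 1 G/C ✓; Tm = 2·9 + 4·16 = 82°C ✓ — passes.
Primer C (20 nt, A=4 T=5 G=5 C=6): GC 11/20 = 55.0% ✓; longest run = 3 ✓; 3' end TCT has 1 G/C ✓; Tm = 2·9 + 4·11 = 62°C, outside 69–83°C ✗ — fails.

Primer B only.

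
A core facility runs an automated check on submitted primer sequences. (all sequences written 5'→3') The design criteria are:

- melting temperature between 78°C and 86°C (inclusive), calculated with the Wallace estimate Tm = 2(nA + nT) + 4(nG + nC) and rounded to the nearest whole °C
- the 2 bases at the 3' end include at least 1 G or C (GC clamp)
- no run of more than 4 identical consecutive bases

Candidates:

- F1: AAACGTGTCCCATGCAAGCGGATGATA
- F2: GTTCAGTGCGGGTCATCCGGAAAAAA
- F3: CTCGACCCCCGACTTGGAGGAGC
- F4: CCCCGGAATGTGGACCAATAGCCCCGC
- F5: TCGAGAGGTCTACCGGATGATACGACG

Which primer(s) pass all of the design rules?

F5 only.

F1 (27 nt, A=9 T=5 G=7 C=6): Tm = 2·14 + 4·13 = 80°C ✓; 3' end TA has 0 G/C, need ≥1 ✗; longest run = 3 ✓ — fails.
F2 (26 nt, A=8 T=5 G=8 C=5): Tm = 2·13 + 4·13 = 78°C ✓; 3' end AA has 0 G/C, need ≥1 ✗; longest run = 6, exceeds 4 ✗ — fails.
F3 (23 nt, A=4 T=3 G=7 C=9): Tm = 2·7 + 4·16 = 78°C ✓; 3' end GC has 2 G/C ✓; longest run = 5, exceeds 4 ✗ — fails.
F4 (27 nt, A=6 T=3 G=7 C=11): Tm = 2·9 + 4·18 = 90°C, outside 78–86°C ✗; 3' end GC has 2 G/C ✓; longest run = 4 ✓ — fails.
F5 (27 nt, A=7 T=5 G=9 C=6): Tm = 2·12 + 4·15 = 84°C ✓; 3' end CG has 2 G/C ✓; longest run = 2 ✓ — passes.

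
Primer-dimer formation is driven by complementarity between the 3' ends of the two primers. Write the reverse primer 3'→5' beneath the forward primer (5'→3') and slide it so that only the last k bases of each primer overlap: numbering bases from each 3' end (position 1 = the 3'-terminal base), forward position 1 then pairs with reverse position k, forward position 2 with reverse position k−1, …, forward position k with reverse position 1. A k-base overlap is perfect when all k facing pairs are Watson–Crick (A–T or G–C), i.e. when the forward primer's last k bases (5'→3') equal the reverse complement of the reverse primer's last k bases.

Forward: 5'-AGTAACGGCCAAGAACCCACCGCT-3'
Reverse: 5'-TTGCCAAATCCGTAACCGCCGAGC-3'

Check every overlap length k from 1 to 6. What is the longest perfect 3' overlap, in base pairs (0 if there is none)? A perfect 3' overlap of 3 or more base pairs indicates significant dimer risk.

Last 6 bases (5'→3') — forward …ACCGCT, reverse …CCGAGC.
Reverse complement of the reverse primer's last 6 bases: GCTCGG; its first k bases are the reverse complement of the reverse primer's last k bases, so a perfect k-base overlap needs the forward primer's last k bases to equal them.
Comparing (forward last k vs required): k=1: T vs G ✗; k=2: CT vs GC ✗; k=3: GCT vs GCT ✓; k=4: CGCT vs GCTC ✗; k=5: CCGCT vs GCTCG ✗; k=6: ACCGCT vs GCTCGG ✗.
Only k = 3 is perfect, so the longest perfect 3' overlap is 3.

Longest perfect overlap: 3 complementary base pairs; significant dimer risk (threshold 3).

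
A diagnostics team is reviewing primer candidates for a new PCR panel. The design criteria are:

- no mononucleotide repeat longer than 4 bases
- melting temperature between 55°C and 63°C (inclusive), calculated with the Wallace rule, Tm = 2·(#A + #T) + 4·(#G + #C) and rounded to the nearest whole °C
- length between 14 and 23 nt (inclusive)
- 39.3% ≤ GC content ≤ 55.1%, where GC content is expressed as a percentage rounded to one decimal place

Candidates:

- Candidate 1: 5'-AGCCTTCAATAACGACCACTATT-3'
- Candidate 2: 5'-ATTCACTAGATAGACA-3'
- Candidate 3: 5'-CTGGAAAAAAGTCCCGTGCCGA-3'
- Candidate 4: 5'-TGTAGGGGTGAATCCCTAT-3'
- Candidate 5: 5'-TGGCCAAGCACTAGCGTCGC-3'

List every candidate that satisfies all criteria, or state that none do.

Candidate 1 (23 nt, A=8 T=6 G=2 C=7): longest run = 2 ✓; Tm = 2·14 + 4·9 = 64°C, outside 55–63°C ✗; length 23 ✓; GC 9/23 = 39.1%, outside 39.3–55.1% ✗ — fails.
Candidate 2 (16 nt, A=7 T=4 G=2 C=3): longest run = 2 ✓; Tm = 2·11 + 4·5 = 42°C, outside 55–63°C ✗; length 16 ✓; GC 5/16 = 31.3%, outside 39.3–55.1% ✗ — fails.
Candidate 3 (22 nt, A=7 T=3 G=6 C=6): longest run = 6, exceeds 4 ✗; Tm = 2·10 + 4·12 = 68°C, outside 55–63°C ✗; length 22 ✓; GC 12/22 = 54.5% ✓ — fails.
Candidate 4 (19 nt, A=4 T=6 G=6 C=3): longest run = 4 ✓; Tm = 2·10 + 4·9 = 56°C ✓; length 19 ✓; GC 9/19 = 47.4% ✓ — passes.
Candidate 5 (20 nt, A=4 T=3 G=6 C=7): longest run = 2 ✓; Tm = 2·7 + 4·13 = 66°C, outside 55–63°C ✗; length 20 ✓; GC 13/20 = 65.0%, outside 39.3–55.1% ✗ — fails.

Candidate 4 only.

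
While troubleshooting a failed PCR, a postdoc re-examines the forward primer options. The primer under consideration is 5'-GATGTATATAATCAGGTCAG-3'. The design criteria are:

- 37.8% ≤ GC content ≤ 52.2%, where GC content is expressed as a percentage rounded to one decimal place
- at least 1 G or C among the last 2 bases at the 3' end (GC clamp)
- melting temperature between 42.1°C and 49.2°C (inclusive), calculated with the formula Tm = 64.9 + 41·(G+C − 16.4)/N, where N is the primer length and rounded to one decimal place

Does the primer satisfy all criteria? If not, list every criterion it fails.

Fails: GC content.

Base counts: A=7, T=6, G=5, C=2 (length 20).
GC content: GC 7/20 = 35.0%, outside 37.8–52.2% ✗
GC clamp: 3' end AG has 1 G/C ✓
Tm: Tm = 64.9 + 41·(7 − 16.4)/20 = 45.6°C ✓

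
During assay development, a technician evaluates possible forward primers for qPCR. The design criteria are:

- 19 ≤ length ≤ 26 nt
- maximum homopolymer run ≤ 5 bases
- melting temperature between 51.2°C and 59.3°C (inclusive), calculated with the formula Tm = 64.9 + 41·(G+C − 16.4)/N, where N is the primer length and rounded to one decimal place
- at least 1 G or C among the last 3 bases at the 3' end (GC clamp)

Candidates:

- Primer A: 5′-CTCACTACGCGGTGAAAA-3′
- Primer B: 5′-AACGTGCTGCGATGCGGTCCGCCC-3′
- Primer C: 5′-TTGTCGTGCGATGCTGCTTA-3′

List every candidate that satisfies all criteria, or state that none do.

None of the candidates satisfy all criteria.

Primer A (18 nt, A=6 T=3 G=4 C=5): length 18, outside 19–26 ✗; longest run = 4 ✓; Tm = 64.9 + 41·(9 − 16.4)/18 = 48.0°C, outside 51.2–59.3°C ✗; 3' end AAA has 0 G/C, need ≥1 ✗ — fails.
Primer B (24 nt, A=3 T=4 G=8 C=9): length 24 ✓; longest run = 3 ✓; Tm = 64.9 + 41·(17 − 16.4)/24 = 65.9°C, outside 51.2–59.3°C ✗; 3' end CCC has 3 G/C ✓ — fails.
Primer C (20 nt, A=2 T=8 G=6 C=4): length 20 ✓; longest run = 2 ✓; Tm = 64.9 + 41·(10 − 16.4)/20 = 51.8°C ✓; 3' end TTA has 0 G/C, need ≥1 ✗ — fails.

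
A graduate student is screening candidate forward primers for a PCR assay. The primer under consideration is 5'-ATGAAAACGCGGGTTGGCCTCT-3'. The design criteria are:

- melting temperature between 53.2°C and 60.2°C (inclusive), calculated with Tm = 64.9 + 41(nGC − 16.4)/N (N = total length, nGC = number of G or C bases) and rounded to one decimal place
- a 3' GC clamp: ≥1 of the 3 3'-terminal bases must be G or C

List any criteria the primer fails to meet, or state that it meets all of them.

Meets all criteria.

Base counts: A=5, T=5, G=7, C=5 (length 22).
Tm: Tm = 64.9 + 41·(12 − 16.4)/22 = 56.7°C ✓
GC clamp: 3' end TCT has 1 G/C ✓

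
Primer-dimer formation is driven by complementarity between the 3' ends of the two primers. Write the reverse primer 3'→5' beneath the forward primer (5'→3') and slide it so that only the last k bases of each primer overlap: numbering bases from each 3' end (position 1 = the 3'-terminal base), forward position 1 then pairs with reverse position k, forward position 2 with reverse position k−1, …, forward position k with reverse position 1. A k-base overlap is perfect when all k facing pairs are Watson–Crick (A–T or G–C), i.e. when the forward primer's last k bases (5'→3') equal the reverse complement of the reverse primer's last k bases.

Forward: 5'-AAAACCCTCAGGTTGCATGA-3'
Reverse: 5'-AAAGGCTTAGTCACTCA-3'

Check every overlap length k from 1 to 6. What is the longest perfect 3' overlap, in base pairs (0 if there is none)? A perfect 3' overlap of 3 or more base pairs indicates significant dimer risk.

Last 6 bases (5'→3') — forward …GCATGA, reverse …CACTCA.
Reverse complement of the reverse primer's last 6 bases: TGAGTG; its first k bases are the reverse complement of the reverse primer's last k bases, so a perfect k-base overlap needs the forward primer's last k bases to equal them.
Comparing (forward last k vs required): k=1: A vs T ✗; k=2: GA vs TG ✗; k=3: TGA vs TGA ✓; k=4: ATGA vs TGAG ✗; k=5: CATGA vs TGAGT ✗; k=6: GCATGA vs TGAGTG ✗.
Only k = 3 is perfect, so the longest perfect 3' overlap is 3.

Longest perfect overlap: 3 complementary base pairs; significant dimer risk (threshold 3).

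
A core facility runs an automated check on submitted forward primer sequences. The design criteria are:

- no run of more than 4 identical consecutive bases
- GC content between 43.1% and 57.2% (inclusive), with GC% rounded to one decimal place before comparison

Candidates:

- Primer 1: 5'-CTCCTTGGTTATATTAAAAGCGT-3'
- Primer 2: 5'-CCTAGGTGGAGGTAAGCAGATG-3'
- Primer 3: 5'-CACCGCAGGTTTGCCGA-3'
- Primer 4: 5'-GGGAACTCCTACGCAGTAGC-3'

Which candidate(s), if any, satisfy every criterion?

Primer 2 only.

Primer 1 (23 nt, A=6 T=9 G=4 C=4): longest run = 4 ✓; GC 8/23 = 34.8%, outside 43.1–57.2% ✗ — fails.
Primer 2 (22 nt, A=6 T=4 G=9 C=3): longest run = 2 ✓; GC 12/22 = 54.5% ✓ — passes.
Primer 3 (17 nt, A=3 T=3 G=5 C=6): longest run = 3 ✓; GC 11/17 = 64.7%, outside 43.1–57.2% ✗ — fails.
Primer 4 (20 nt, A=5 T=3 G=6 C=6): longest run = 3 ✓; GC 12/20 = 60.0%, outside 43.1–57.2% ✗ — fails.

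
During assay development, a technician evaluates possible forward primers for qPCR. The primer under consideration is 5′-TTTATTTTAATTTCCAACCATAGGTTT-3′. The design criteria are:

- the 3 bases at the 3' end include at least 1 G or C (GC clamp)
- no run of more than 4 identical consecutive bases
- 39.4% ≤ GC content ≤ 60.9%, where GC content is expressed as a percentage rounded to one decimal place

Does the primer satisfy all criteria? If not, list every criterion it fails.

Fails: GC clamp, GC content.

Base counts: A=7, T=14, G=2, C=4 (length 27).
GC clamp: 3' end TTT has 0 G/C, need ≥1 ✗
homopolymer run: longest run = 4 ✓
GC content: GC 6/27 = 22.2%, outside 39.4–60.9% ✗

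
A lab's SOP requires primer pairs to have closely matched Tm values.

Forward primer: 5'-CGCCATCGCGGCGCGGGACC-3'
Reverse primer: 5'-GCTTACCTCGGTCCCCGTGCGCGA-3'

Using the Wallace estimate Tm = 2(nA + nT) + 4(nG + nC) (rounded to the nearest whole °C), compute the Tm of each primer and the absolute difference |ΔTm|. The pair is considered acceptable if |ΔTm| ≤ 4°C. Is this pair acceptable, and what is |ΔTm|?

|ΔTm| = 8°C; the pair is not acceptable.

Forward: A=2 T=1 G=8 C=9 → Tm = 2·3 + 4·17 = 74°C.
Reverse: A=2 T=5 G=7 C=10 → Tm = 2·7 + 4·17 = 82°C.
|ΔTm| = |74 − 82| = 8°C, > 4°C.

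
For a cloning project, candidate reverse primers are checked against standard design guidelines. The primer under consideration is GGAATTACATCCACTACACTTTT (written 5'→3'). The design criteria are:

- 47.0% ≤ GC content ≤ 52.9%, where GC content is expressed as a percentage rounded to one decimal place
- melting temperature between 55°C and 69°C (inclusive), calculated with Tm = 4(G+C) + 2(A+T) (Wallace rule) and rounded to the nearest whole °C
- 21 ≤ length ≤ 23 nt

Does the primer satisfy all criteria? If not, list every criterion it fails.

Fails: GC content.

Base counts: A=7, T=8, G=2, C=6 (length 23).
GC content: GC 8/23 = 34.8%, outside 47.0–52.9% ✗
Tm: Tm = 2·15 + 4·8 = 62°C ✓
length: length 23 ✓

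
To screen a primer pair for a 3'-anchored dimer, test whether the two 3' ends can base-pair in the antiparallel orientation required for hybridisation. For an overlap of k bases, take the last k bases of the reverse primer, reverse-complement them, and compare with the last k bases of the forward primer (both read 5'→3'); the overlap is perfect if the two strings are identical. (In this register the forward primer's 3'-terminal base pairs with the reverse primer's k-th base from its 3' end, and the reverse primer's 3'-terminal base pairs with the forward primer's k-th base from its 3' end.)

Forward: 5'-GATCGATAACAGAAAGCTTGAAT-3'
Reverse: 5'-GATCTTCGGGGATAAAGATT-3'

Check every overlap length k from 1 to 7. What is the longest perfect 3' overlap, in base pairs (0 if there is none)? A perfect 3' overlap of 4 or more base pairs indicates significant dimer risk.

Longest perfect overlap: 3 complementary base pairs; below the dimer-risk threshold (threshold 4).

Last 7 bases (5'→3') — forward …CTTGAAT, reverse …AAAGATT.
Reverse complement of the reverse primer's last 7 bases: AATCTTT; its first k bases are the reverse complement of the reverse primer's last k bases, so a perfect k-base overlap needs the forward primer's last k bases to equal them.
Comparing (forward last k vs required): k=1: T vs A ✗; k=2: AT vs AA ✗; k=3: AAT vs AAT ✓; k=4: GAAT vs AATC ✗; k=5: TGAAT vs AATCT ✗; k=6: TTGAAT vs AATCTT ✗; k=7: CTTGAAT vs AATCTTT ✗.
Only k = 3 is perfect, so the longest perfect 3' overlap is 3.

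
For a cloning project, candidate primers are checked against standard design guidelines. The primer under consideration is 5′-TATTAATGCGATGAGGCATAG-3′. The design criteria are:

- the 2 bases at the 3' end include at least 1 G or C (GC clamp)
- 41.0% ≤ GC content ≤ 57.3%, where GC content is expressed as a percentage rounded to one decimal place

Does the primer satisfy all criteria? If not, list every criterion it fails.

Fails: GC content.

Base counts: A=7, T=6, G=6, C=2 (length 21).
GC clamp: 3' end AG has 1 G/C ✓
GC content: GC 8/21 = 38.1%, outside 41.0–57.3% ✗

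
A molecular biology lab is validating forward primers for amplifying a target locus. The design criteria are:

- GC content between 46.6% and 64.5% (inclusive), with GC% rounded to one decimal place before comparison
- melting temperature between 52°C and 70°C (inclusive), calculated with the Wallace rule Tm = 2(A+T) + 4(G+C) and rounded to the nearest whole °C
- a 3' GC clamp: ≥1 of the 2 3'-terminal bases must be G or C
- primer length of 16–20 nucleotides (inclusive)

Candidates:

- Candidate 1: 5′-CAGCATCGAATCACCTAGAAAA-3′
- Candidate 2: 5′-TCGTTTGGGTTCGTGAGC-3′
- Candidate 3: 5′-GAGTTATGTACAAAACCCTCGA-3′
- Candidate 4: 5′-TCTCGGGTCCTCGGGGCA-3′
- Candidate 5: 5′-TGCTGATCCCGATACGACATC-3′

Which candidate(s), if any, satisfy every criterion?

Candidate 1 (22 nt, A=10 T=3 G=3 C=6): GC 9/22 = 40.9%, outside 46.6–64.5% ✗; Tm = 2·13 + 4·9 = 62°C ✓; 3' end AA has 0 G/C, need ≥1 ✗; length 22, outside 16–20 ✗ — fails.
Candidate 2 (18 nt, A=1 T=7 G=7 C=3): GC 10/18 = 55.6% ✓; Tm = 2·8 + 4·10 = 56°C ✓; 3' end GC has 2 G/C ✓; length 18 ✓ — passes.
Candidate 3 (22 nt, A=8 T=5 G=4 C=5): GC 9/22 = 40.9%, outside 46.6–64.5% ✗; Tm = 2·13 + 4·9 = 62°C ✓; 3' end GA has 1 G/C ✓; length 22, outside 16–20 ✗ — fails.
Candidate 4 (18 nt, A=1 T=4 G=7 C=6): GC 13/18 = 72.2%, outside 46.6–64.5% ✗; Tm = 2·5 + 4·13 = 62°C ✓; 3' end CA has 1 G/C ✓; length 18 ✓ — fails.
Candidate 5 (21 nt, A=5 T=5 G=4 C=7): GC 11/21 = 52.4% ✓; Tm = 2·10 + 4·11 = 64°C ✓; 3' end TC has 1 G/C ✓; length 21, outside 16–20 ✗ — fails.

Candidate 2 only.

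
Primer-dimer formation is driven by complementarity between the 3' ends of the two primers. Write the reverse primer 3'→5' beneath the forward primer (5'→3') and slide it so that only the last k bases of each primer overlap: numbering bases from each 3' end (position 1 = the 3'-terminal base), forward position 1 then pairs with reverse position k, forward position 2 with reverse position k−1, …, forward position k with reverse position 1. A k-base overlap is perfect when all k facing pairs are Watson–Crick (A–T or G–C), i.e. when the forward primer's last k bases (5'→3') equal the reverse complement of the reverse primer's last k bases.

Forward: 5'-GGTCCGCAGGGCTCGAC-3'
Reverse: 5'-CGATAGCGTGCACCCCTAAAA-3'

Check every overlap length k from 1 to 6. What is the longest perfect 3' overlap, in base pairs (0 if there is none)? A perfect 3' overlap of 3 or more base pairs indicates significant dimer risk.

Longest perfect overlap: 0 complementary base pairs; below the dimer-risk threshold (threshold 3).

Last 6 bases (5'→3') — forward …CTCGAC, reverse …CTAAAA.
Reverse complement of the reverse primer's last 6 bases: TTTTAG; its first k bases are the reverse complement of the reverse primer's last k bases, so a perfect k-base overlap needs the forward primer's last k bases to equal them.
Comparing (forward last k vs required): k=1: C vs T ✗; k=2: AC vs TT ✗; k=3: GAC vs TTT ✗; k=4: CGAC vs TTTT ✗; k=5: TCGAC vs TTTTA ✗; k=6: CTCGAC vs TTTTAG ✗.
No overlap length from 1 to 6 is perfect, so the longest perfect 3' overlap is 0.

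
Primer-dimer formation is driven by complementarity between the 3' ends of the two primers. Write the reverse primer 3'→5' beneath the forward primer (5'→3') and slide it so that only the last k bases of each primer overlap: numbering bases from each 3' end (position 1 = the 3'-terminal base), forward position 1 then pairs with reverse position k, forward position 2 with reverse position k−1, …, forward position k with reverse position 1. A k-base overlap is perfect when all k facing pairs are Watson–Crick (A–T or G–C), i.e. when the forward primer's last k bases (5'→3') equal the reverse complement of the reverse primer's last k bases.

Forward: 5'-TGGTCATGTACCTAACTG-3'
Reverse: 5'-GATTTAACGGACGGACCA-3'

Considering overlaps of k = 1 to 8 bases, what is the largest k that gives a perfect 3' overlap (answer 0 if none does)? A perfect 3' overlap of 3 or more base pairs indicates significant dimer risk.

Last 8 bases (5'→3') — forward …CCTAACTG, reverse …ACGGACCA.
Reverse complement of the reverse primer's last 8 bases: TGGTCCGT; its first k bases are the reverse complement of the reverse primer's last k bases, so a perfect k-base overlap needs the forward primer's last k bases to equal them.
Comparing (forward last k vs required): k=1: G vs T ✗; k=2: TG vs TG ✓; k=3: CTG vs TGG ✗; k=4: ACTG vs TGGT ✗; k=5: AACTG vs TGGTC ✗; k=6: TAACTG vs TGGTCC ✗; k=7: CTAACTG vs TGGTCCG ✗; k=8: CCTAACTG vs TGGTCCGT ✗.
Only k = 2 is perfect, so the longest perfect 3' overlap is 2.

Longest perfect overlap: 2 complementary base pairs; below the dimer-risk threshold (threshold 3).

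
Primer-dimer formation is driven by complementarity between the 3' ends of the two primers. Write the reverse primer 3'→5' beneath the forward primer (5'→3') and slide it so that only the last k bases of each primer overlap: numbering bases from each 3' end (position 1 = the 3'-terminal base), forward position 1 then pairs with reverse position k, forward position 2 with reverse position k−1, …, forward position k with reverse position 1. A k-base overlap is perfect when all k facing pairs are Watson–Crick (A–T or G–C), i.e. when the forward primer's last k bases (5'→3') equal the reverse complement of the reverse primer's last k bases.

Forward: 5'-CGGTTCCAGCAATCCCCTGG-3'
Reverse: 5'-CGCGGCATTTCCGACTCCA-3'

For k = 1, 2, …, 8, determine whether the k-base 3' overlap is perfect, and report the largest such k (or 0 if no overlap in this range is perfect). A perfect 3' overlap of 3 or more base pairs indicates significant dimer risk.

Last 8 bases (5'→3') — forward …TCCCCTGG, reverse …CGACTCCA.
Reverse complement of the reverse primer's last 8 bases: TGGAGTCG; its first k bases are the reverse complement of the reverse primer's last k bases, so a perfect k-base overlap needs the forward primer's last k bases to equal them.
Comparing (forward last k vs required): k=1: G vs T ✗; k=2: GG vs TG ✗; k=3: TGG vs TGG ✓; k=4: CTGG vs TGGA ✗; k=5: CCTGG vs TGGAG ✗; k=6: CCCTGG vs TGGAGT ✗; k=7: CCCCTGG vs TGGAGTC ✗; k=8: TCCCCTGG vs TGGAGTCG ✗.
Only k = 3 is perfect, so the longest perfect 3' overlap is 3.

Longest perfect overlap: 3 complementary base pairs; significant dimer risk (threshold 3).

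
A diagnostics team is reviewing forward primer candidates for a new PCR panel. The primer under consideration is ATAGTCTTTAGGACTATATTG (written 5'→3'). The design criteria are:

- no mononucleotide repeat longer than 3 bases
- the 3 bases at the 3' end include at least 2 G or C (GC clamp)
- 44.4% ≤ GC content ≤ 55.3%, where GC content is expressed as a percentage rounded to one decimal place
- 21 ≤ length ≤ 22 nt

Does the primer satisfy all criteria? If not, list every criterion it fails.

Fails: GC clamp, GC content.

Base counts: A=6, T=9, G=4, C=2 (length 21).
homopolymer run: longest run = 3 ✓
GC clamp: 3' end TTG has 1 G/C, need ≥2 ✗
GC content: GC 6/21 = 28.6%, outside 44.4–55.3% ✗
length: length 21 ✓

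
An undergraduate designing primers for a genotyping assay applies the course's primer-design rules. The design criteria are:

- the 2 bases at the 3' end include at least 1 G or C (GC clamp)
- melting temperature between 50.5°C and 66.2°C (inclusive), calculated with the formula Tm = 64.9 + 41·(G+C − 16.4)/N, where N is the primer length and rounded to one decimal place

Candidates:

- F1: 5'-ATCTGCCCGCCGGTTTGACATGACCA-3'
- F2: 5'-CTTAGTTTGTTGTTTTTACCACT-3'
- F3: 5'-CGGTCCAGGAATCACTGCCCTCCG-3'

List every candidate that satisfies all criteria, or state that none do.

F1 and F3.

F1 (26 nt, A=5 T=6 G=6 C=9): 3' end CA has 1 G/C ✓; Tm = 64.9 + 41·(15 − 16.4)/26 = 62.7°C ✓ — passes.
F2 (23 nt, A=3 T=13 G=3 C=4): 3' end CT has 1 G/C ✓; Tm = 64.9 + 41·(7 − 16.4)/23 = 48.1°C, outside 50.5–66.2°C ✗ — fails.
F3 (24 nt, A=4 T=4 G=6 C=10): 3' end CG has 2 G/C ✓; Tm = 64.9 + 41·(16 − 16.4)/24 = 64.2°C ✓ — passes.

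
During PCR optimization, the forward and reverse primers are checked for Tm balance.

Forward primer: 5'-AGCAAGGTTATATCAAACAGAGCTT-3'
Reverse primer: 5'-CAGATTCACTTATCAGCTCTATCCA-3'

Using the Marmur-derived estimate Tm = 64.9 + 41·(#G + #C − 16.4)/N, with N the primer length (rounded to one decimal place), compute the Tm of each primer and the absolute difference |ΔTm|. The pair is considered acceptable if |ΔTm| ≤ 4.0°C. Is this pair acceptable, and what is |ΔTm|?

|ΔTm| = 1.6°C; the pair is acceptable.

Forward: G+C = 9, N = 25 → Tm = 64.9 + 41·(9 − 16.4)/25 = 52.8°C.
Reverse: G+C = 10, N = 25 → Tm = 64.9 + 41·(10 − 16.4)/25 = 54.4°C.
|ΔTm| = |52.8 − 54.4| = 1.6°C, ≤ 4.0°C.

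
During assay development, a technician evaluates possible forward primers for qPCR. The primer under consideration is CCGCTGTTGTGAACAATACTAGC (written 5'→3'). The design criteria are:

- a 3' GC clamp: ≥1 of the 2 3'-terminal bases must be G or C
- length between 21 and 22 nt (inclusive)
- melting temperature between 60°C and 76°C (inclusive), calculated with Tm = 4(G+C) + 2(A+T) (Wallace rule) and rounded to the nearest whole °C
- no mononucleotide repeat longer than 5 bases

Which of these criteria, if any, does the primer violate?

Base counts: A=6, T=6, G=5, C=6 (length 23).
GC clamp: 3' end GC has 2 G/C ✓
length: length 23, outside 21–22 ✗
Tm: Tm = 2·12 + 4·11 = 68°C ✓
homopolymer run: longest run = 2 ✓

Fails: length.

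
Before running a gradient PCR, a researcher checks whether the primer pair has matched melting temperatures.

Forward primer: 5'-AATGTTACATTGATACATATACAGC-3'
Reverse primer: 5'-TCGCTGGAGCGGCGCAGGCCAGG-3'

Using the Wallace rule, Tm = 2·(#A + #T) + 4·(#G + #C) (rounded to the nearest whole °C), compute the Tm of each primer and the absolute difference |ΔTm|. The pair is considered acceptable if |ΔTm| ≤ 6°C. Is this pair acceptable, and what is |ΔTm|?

Forward: A=10 T=8 G=3 C=4 → Tm = 2·18 + 4·7 = 64°C.
Reverse: A=3 T=2 G=11 C=7 → Tm = 2·5 + 4·18 = 82°C.
|ΔTm| = |64 − 82| = 18°C, > 6°C.

|ΔTm| = 18°C; the pair is not acceptable.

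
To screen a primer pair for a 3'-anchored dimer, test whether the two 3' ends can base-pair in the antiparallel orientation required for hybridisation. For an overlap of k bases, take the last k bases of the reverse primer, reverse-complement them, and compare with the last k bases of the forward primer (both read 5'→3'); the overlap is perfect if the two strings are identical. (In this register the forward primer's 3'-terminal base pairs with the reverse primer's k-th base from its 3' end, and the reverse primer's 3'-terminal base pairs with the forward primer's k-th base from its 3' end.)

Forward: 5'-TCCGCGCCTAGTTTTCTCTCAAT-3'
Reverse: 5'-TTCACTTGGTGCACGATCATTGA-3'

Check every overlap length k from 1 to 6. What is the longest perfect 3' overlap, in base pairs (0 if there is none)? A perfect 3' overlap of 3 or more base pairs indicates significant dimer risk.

Last 6 bases (5'→3') — forward …CTCAAT, reverse …CATTGA.
Reverse complement of the reverse primer's last 6 bases: TCAATG; its first k bases are the reverse complement of the reverse primer's last k bases, so a perfect k-base overlap needs the forward primer's last k bases to equal them.
Comparing (forward last k vs required): k=1: T vs T ✓; k=2: AT vs TC ✗; k=3: AAT vs TCA ✗; k=4: CAAT vs TCAA ✗; k=5: TCAAT vs TCAAT ✓; k=6: CTCAAT vs TCAATG ✗.
Perfect overlaps at k = 1, 5; the largest is 5.

Longest perfect overlap: 5 complementary base pairs; significant dimer risk (threshold 3).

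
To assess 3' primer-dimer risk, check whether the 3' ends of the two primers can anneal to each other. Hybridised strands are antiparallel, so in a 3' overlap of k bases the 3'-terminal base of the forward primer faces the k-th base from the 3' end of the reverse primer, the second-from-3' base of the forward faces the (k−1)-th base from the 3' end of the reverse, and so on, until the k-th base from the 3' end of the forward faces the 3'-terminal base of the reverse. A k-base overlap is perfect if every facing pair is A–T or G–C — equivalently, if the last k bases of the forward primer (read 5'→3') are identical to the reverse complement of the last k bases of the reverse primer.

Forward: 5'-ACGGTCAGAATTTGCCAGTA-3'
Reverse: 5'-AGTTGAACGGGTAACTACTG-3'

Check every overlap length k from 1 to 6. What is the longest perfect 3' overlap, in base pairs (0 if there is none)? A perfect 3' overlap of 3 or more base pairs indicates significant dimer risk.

Last 6 bases (5'→3') — forward …CCAGTA, reverse …CTACTG.
Reverse complement of the reverse primer's last 6 bases: CAGTAG; its first k bases are the reverse complement of the reverse primer's last k bases, so a perfect k-base overlap needs the forward primer's last k bases to equal them.
Comparing (forward last k vs required): k=1: A vs C ✗; k=2: TA vs CA ✗; k=3: GTA vs CAG ✗; k=4: AGTA vs CAGT ✗; k=5: CAGTA vs CAGTA ✓; k=6: CCAGTA vs CAGTAG ✗.
Only k = 5 is perfect, so the longest perfect 3' overlap is 5.

Longest perfect overlap: 5 complementary base pairs; significant dimer risk (threshold 3).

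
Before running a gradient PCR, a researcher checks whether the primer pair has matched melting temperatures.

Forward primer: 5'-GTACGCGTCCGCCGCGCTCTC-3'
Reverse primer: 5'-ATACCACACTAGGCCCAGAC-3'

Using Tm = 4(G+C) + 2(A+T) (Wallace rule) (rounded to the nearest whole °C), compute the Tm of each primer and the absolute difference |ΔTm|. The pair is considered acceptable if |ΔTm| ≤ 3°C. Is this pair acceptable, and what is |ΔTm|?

Forward: A=1 T=4 G=6 C=10 → Tm = 2·5 + 4·16 = 74°C.
Reverse: A=7 T=2 G=3 C=8 → Tm = 2·9 + 4·11 = 62°C.
|ΔTm| = |74 − 62| = 12°C, > 3°C.

|ΔTm| = 12°C; the pair is not acceptable.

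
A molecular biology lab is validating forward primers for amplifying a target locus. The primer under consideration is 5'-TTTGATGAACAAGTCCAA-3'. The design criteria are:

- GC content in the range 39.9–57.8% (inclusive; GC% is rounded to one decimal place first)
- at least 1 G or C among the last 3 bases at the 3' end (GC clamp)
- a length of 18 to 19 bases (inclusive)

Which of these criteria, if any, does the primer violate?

Fails: GC content.

Base counts: A=7, T=5, G=3, C=3 (length 18).
GC content: GC 6/18 = 33.3%, outside 39.9–57.8% ✗
GC clamp: 3' end CAA has 1 G/C ✓
length: length 18 ✓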